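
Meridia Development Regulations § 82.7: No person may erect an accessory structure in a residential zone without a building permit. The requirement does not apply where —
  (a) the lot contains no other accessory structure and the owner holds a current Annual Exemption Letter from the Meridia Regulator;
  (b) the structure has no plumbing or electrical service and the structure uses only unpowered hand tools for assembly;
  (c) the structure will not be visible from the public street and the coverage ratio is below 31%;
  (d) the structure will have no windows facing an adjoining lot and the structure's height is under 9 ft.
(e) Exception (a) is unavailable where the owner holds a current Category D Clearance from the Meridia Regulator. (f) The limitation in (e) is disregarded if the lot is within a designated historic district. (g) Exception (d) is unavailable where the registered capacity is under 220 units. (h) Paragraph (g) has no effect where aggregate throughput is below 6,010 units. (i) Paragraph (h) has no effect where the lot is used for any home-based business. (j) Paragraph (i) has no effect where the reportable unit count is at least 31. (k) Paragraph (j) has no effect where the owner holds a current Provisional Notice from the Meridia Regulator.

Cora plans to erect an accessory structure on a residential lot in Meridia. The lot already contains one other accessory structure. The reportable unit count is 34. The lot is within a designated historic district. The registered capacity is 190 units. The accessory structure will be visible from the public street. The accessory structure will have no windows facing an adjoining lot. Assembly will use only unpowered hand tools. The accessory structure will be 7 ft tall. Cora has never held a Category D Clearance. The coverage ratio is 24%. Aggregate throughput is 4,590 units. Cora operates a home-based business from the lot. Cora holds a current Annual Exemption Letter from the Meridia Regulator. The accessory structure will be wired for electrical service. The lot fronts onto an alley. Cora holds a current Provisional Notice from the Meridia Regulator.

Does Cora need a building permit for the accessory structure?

Exception (a) fails — the lot already has another accessory structure.
Exception (b) fails — electrical service is planned.
Exception (c) fails — the structure will be visible from the street.
Exception (d)'s conditions are all satisfied: no windows face an adjoining lot; the structure's height is 7 ft, under the 9 ft limit. Turning to paragraphs (g)–(k): (g) operates — the registered capacity is 190 units, under the 220 units limit. (h) is engaged (aggregate throughput is 4,590 units, below the 6,010 units limit), but is itself disapplied by (i): (i) applies — a home-based business operates on the lot. (j) would limit (i) — the reportable unit count is 34, meeting the 31 threshold — but (k) sets (j) aside: (k) operates — a current Provisional Notice is held. So (d) is unavailable.
No exception displaces § 82.7.

Yes — Cora must obtain a building permit.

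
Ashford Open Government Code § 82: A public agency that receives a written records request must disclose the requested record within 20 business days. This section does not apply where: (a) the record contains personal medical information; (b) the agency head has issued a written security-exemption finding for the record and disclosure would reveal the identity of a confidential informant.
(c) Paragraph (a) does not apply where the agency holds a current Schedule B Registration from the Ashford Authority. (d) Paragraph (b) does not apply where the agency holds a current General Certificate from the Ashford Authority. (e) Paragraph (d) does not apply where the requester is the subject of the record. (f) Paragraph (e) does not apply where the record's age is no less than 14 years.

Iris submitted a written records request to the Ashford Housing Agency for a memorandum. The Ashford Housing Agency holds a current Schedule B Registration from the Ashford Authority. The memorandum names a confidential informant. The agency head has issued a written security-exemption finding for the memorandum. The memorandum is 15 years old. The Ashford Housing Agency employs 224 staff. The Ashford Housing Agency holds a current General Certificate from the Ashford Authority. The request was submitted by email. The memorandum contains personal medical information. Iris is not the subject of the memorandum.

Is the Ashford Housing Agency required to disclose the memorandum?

Yes — the Ashford Housing Agency must disclose the memorandum.

Exception (a): the memorandum contains personal medical information — every condition holds. However, paragraph (c) must be considered: (c) operates against (a): a current Schedule B Registration is held. (a) is therefore removed.
All of (b)'s requirements are met (a written security-exemption finding has been issued; the memorandum names a confidential informant). But applying paragraphs (d)–(f): (d) is engaged — a current General Certificate is held. (e), which would lift (d), is inapplicable — Iris is not the subject of the memorandum. (b) is therefore removed.
None of the exceptions is available; § 82 applies in full.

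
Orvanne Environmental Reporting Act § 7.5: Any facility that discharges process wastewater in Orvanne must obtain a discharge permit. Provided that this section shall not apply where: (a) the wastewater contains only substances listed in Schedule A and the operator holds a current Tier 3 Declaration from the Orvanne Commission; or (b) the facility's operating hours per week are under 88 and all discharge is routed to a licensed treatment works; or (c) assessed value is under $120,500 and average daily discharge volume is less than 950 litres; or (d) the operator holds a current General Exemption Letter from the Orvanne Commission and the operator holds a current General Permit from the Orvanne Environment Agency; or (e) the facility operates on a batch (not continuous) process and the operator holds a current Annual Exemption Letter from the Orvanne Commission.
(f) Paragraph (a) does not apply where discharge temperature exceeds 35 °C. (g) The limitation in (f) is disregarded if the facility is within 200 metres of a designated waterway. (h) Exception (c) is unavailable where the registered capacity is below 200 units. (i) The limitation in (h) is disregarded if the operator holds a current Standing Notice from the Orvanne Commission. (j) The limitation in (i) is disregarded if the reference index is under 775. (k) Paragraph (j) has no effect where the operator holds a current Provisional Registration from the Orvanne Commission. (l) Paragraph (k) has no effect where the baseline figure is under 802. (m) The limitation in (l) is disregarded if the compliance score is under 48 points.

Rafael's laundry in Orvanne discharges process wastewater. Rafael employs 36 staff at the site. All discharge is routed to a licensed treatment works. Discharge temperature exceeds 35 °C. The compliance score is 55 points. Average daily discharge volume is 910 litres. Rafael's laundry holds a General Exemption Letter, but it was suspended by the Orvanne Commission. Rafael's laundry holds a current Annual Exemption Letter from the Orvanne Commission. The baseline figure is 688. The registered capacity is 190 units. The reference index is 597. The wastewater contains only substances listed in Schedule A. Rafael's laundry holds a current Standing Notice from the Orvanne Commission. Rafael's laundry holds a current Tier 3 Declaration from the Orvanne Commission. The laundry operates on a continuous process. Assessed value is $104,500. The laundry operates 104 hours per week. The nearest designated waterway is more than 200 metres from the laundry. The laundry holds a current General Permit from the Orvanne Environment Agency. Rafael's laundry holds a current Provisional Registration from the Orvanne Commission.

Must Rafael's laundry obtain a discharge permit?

Yes — Rafael's laundry must obtain a discharge permit.

All of (a)'s requirements are met (the wastewater is Schedule-A-only; a current Tier 3 Declaration is held). But: (f) is triggered — discharge temperature exceeds 35 °C. (g) does not operate here (the laundry is more than 200 m from any designated waterway), so (f) stands. (a) is therefore removed.
Exception (b) does not apply: the facility's operating hours per week are 104, not under 88.
All of (c)'s requirements are met (assessed value is $104,500, under the $120,500 limit; average daily discharge volume is 910 litres, less than the 950 litres limit). But applying paragraphs (h)–(m): (h) operates — the registered capacity is 190 units, below the 200 units limit. (i) would limit (h) — a current Standing Notice is held — but (j) sets (i) aside: (j) operates against (i): the reference index is 597, under the 775 limit. (k) operates (a current Provisional Registration is held), but is set aside by (l): (l) is engaged — the baseline figure is 688, under the 802 limit. (m) is not engaged (the compliance score is 55 points, not under 48 points), so (l) stands. (c) is therefore removed.
Exception (d) does not apply: no current General Exemption Letter is held.
Exception (e) requires that the facility operates on a batch (not continuous) process; but the facility operates on a continuous process, so (e) is unavailable.
No exception displaces § 7.5.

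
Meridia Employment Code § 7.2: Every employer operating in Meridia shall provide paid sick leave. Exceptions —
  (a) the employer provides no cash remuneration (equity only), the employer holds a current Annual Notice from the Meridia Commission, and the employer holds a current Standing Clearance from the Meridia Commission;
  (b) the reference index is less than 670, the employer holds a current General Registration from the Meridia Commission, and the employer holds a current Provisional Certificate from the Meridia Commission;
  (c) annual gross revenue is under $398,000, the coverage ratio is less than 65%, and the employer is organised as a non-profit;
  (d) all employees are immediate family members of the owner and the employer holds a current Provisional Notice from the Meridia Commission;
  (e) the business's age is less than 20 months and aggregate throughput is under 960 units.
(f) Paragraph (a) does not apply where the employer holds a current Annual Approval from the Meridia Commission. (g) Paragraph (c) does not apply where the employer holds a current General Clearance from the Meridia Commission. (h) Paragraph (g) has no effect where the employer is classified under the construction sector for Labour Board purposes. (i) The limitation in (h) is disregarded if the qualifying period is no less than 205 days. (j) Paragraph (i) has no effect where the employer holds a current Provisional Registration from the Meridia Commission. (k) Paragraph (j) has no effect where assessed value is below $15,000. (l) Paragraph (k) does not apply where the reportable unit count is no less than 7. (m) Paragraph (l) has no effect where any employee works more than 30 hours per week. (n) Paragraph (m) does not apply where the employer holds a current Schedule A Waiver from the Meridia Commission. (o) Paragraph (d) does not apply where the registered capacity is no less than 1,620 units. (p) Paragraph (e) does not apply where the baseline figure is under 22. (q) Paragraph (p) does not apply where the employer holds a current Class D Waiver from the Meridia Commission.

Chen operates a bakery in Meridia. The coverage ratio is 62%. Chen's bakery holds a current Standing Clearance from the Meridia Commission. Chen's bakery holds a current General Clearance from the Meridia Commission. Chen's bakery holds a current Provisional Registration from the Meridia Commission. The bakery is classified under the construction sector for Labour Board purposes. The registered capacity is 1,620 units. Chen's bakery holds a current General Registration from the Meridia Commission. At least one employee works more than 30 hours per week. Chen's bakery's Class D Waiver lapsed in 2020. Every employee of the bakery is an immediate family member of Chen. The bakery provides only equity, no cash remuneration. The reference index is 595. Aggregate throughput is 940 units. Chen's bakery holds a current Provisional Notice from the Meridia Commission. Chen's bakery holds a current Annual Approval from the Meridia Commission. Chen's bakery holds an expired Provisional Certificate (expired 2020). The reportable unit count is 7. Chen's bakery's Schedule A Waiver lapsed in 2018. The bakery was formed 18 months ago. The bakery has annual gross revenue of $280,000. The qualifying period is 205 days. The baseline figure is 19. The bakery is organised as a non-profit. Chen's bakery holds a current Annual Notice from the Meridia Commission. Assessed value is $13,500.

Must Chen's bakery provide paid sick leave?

Exception (a) is satisfied on its face — remuneration is equity-only; a current Annual Notice is held; a current Standing Clearance is held. However, paragraph (f) must be considered: (f) operates against (a): a current Annual Approval is held. So (a) is unavailable.
Exception (b) requires that the employer holds a current Provisional Certificate from the Meridia Commission; but there is no Provisional Certificate in force, so (b) is unavailable.
Exception (c): annual gross revenue is $280,000, under the $398,000 limit; the coverage ratio is 62%, less than the 65% limit; the employer is a non-profit — every condition holds. Turning to paragraphs (g)–(n): (g) is engaged — a current General Clearance is held. (h) is triggered (the bakery is classified under the construction sector), but is displaced by (i): (i) operates — the qualifying period is 205 days, meeting the 205 days threshold. (j) would limit (i) — a current Provisional Registration is held — but (k) sets (j) aside: (k) operates against (j): assessed value is $13,500, below the $15,000 limit. (l) is engaged (the reportable unit count is 7, meeting the 7 threshold), but is overridden by (m): (m) applies — at least one employee exceeds 30 hours/week. (n), which would lift (m), is not engaged — the Schedule A Waiver is not current. So (c) is unavailable.
Exception (d) is satisfied on its face — every employee is an immediate family member; a current Provisional Notice is held. Turning to paragraph (o): (o) is triggered — the registered capacity is 1,620 units, meeting the 1,620 units threshold. Exception (d) does not apply.
Exception (e): the business's age is 18 months, less than the 20 months limit; aggregate throughput is 940 units, under the 960 units limit — every condition holds. But: (p) operates — the baseline figure is 19, under the 22 limit. (q) does not operate here (there is no Class D Waiver in force), so (p) stands. So (e) is unavailable.
No exception applies. The general rule governs.

Yes — Chen's bakery must provide paid sick leave.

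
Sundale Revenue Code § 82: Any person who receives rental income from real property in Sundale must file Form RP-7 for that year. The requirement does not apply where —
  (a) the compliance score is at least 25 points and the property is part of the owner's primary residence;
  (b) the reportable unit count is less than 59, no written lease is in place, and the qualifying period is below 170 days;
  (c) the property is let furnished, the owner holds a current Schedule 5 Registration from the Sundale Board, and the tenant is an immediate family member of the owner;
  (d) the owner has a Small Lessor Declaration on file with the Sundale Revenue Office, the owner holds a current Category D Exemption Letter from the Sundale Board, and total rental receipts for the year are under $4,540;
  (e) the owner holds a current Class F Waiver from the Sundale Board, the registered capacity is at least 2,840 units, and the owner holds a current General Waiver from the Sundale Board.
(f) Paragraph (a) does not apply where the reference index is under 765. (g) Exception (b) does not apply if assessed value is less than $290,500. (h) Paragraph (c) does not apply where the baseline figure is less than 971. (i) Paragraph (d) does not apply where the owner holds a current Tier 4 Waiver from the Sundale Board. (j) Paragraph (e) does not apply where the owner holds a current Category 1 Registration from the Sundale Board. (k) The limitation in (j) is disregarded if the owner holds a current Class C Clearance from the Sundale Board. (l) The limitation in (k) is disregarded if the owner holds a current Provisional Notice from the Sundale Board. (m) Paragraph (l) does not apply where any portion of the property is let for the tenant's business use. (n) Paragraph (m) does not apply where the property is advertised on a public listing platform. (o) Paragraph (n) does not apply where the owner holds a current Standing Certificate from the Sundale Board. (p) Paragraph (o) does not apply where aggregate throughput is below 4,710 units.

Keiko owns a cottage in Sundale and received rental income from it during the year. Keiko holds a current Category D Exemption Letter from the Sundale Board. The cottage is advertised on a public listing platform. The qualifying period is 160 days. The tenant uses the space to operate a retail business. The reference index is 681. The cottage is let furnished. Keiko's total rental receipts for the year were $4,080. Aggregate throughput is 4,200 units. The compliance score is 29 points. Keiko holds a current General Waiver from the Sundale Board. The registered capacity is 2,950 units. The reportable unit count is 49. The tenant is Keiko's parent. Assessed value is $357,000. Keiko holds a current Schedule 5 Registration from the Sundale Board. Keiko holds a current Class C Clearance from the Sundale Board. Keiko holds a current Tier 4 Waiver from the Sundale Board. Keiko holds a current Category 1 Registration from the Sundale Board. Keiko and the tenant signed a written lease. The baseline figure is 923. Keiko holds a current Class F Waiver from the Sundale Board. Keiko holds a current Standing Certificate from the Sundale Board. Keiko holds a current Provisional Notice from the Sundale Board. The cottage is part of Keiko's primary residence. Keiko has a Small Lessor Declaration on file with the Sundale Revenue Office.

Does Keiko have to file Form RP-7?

All of (a)'s requirements are met (the compliance score is 29 points, meeting the 25 points threshold; the cottage is part of the primary residence). But applying paragraph (f): (f) operates against (a): the reference index is 681, under the 765 limit. (a) is therefore removed.
Exception (b) fails — a written lease is in place.
Exception (c) is satisfied on its face — the property is let furnished; a current Schedule 5 Registration is held; the tenant is an immediate family member. But applying paragraph (h): (h) operates against (c): the baseline figure is 923, less than the 971 limit. So (c) is unavailable.
All of (d)'s requirements are met (a Small Lessor Declaration is on file; a current Category D Exemption Letter is held; total rental receipts for the year are $4,080, under the $4,540 limit). But: (i) is engaged — a current Tier 4 Waiver is held. Exception (d) does not apply.
Exception (e): a current Class F Waiver is held; the registered capacity is 2,950 units, meeting the 2,840 units threshold; a current General Waiver is held — every condition holds. However, paragraphs (j)–(p) must be considered: (j) operates against (e): a current Category 1 Registration is held. (k) operates (a current Class C Clearance is held), but is displaced by (l): (l) operates — a current Provisional Notice is held. (m) would limit (l) — the space is let for business use — but (n) sets (m) aside: (n) operates — the property is publicly advertised. (o) applies (a current Standing Certificate is held), but is set aside by (p): (p) is engaged — aggregate throughput is 4,200 units, below the 4,710 units limit. Exception (e) does not apply.
Every exception is unavailable, so the rule governs.

Yes — Keiko must file Form RP-7.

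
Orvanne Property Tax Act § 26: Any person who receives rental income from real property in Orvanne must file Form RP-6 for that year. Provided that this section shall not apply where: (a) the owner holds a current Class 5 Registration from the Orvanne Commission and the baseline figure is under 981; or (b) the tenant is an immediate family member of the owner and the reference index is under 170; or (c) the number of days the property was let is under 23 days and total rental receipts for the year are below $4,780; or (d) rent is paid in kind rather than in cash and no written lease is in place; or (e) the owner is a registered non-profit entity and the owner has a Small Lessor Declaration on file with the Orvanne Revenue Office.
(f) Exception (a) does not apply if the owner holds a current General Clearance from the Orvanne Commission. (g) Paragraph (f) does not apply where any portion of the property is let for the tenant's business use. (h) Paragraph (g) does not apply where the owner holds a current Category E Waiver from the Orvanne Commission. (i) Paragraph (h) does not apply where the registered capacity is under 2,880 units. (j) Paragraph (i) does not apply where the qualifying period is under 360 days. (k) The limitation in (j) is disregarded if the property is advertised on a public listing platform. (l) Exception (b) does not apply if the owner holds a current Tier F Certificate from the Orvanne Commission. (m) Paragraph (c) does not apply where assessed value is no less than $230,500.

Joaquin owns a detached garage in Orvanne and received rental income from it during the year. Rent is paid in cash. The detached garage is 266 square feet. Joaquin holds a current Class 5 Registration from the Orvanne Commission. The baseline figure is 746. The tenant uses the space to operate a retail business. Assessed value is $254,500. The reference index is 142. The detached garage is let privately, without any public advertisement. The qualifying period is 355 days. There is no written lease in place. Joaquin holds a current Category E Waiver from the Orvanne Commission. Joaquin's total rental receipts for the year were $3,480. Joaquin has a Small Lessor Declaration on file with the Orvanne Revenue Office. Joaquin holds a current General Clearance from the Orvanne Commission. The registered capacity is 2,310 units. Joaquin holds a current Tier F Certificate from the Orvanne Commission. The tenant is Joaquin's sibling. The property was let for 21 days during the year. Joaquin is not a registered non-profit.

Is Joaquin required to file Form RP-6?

Yes — Joaquin must file Form RP-6.

Exception (a) is satisfied on its face — a current Class 5 Registration is held; the baseline figure is 746, under the 981 limit. But: (f) is engaged — a current General Clearance is held. (g) would limit (f) — the space is let for business use — but (h) sets (g) aside: (h) operates against (g): a current Category E Waiver is held. (i) is triggered (the registered capacity is 2,310 units, under the 2,880 units limit), but yields to (j): (j) operates against (i): the qualifying period is 355 days, under the 360 days limit. (k), which would lift (j), does not operate here — the property is let privately without advertisement. So (a) is unavailable.
Exception (b) is satisfied on its face — the tenant is an immediate family member; the reference index is 142, under the 170 limit. Turning to paragraph (l): (l) is triggered — a current Tier F Certificate is held. Exception (b) does not apply.
All of (c)'s requirements are met (the number of days the property was let is 21 days, under the 23 days limit; total rental receipts for the year are $3,480, below the $4,780 limit). But: (m) operates against (c): assessed value is $254,500, meeting the $230,500 threshold. Exception (c) does not apply.
Exception (d) does not apply: rent is paid in cash.
Exception (e) requires that the owner is a registered non-profit entity; but Joaquin is not a registered non-profit, so (e) is unavailable.
None of the exceptions is available; § 26 applies in full.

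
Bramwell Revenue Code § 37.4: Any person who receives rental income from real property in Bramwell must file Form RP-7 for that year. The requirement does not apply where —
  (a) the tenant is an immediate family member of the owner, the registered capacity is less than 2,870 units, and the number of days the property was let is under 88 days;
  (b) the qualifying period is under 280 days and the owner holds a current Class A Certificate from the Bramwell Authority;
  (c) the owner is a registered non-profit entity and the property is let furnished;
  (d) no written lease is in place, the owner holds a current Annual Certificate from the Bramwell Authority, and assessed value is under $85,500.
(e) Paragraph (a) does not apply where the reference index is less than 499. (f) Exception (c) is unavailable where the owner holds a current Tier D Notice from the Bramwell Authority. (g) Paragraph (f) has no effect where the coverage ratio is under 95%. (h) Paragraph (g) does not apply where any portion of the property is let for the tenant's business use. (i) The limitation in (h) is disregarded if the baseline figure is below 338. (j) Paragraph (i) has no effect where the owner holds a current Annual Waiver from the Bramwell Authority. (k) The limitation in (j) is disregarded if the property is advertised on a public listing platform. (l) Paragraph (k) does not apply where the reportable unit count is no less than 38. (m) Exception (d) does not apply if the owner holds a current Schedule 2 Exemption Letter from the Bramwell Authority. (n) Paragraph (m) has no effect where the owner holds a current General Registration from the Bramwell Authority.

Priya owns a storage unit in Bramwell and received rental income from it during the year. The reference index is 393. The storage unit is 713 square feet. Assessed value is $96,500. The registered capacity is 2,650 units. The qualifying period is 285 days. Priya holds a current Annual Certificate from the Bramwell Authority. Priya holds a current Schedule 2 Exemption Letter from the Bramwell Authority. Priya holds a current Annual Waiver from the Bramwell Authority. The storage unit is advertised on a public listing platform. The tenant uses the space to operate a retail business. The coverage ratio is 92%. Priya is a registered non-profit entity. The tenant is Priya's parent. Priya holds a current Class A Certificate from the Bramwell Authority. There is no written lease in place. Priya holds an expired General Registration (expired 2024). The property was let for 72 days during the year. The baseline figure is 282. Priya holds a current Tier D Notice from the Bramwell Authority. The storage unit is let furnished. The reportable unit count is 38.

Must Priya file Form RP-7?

Yes — Priya must file Form RP-7.

Exception (a)'s conditions are all satisfied: the tenant is an immediate family member; the registered capacity is 2,650 units, less than the 2,870 units limit; the number of days the property was let is 72 days, under the 88 days limit. However, paragraph (e) must be considered: (e) operates against (a): the reference index is 393, less than the 499 limit. (a) is therefore removed.
Exception (b) fails — the qualifying period is 285 days, not under 280 days.
All of (c)'s requirements are met (Priya is a registered non-profit; the property is let furnished). Turning to paragraphs (f)–(l): (f) operates — a current Tier D Notice is held. (g) is engaged (the coverage ratio is 92%, under the 95% limit), but yields to (h): (h) operates against (g): the space is let for business use. (i) is triggered (the baseline figure is 282, below the 338 limit), but is overridden by (j): (j) operates against (i): a current Annual Waiver is held. (k) would limit (j) — the property is publicly advertised — but (l) sets (k) aside: (l) applies — the reportable unit count is 38, meeting the 38 threshold. Exception (c) does not apply.
Exception (d) fails — assessed value is $96,500, not under $85,500.
Every exception is unavailable, so the rule governs.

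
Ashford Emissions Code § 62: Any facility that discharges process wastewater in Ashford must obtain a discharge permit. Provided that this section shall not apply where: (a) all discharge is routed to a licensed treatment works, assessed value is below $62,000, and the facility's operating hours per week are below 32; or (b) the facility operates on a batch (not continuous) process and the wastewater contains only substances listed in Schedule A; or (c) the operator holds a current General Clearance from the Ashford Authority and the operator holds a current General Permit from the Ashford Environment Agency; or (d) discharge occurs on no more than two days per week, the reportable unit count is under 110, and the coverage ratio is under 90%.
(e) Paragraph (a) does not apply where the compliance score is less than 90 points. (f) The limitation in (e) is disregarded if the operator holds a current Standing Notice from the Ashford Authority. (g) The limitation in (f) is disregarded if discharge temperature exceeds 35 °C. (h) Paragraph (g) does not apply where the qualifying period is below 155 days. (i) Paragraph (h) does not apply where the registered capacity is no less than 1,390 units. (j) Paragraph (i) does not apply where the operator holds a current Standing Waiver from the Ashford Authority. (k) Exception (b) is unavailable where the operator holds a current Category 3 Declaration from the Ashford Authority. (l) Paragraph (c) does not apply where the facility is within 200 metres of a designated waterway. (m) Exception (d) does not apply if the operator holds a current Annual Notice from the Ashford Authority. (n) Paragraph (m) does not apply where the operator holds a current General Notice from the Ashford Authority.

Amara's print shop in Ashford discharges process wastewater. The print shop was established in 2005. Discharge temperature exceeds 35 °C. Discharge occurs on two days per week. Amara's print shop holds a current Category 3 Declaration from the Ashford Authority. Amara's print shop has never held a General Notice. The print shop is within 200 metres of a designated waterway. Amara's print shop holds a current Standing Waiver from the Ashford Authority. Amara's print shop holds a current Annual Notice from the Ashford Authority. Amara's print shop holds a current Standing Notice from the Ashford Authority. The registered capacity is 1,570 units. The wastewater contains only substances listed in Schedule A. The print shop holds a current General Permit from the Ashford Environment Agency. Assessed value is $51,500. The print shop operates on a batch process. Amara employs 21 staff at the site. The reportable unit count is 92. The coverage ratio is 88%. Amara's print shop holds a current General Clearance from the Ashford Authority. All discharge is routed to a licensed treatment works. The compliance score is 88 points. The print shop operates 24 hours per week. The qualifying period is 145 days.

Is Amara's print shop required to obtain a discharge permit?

Exception (a)'s conditions are all satisfied: discharge is routed to a licensed treatment works; assessed value is $51,500, below the $62,000 limit; the facility's operating hours per week are 24, below the 32 limit. Considering the limiting provisions: (e) would limit (a) — the compliance score is 88 points, less than the 90 points limit — but (f) sets (e) aside: (f) operates — a current Standing Notice is held. (g) would limit (f) — discharge temperature exceeds 35 °C — but (h) sets (g) aside: (h) applies — the qualifying period is 145 days, below the 155 days limit. (i) is engaged (the registered capacity is 1,570 units, meeting the 1,390 units threshold), but is displaced by (j): (j) operates against (i): a current Standing Waiver is held. Exception (a) stands.
Exception (b): the facility operates on a batch process; the wastewater is Schedule-A-only — every condition holds. Turning to paragraph (k): (k) operates against (b): a current Category 3 Declaration is held. (b) is therefore removed.
All of (c)'s requirements are met (a current General Clearance is held; a current General Permit is held). But: (l) operates against (c): the print shop is within 200 m of a designated waterway. Exception (c) does not apply.
All of (d)'s requirements are met (discharge occurs on no more than two days per week; the reportable unit count is 92, under the 110 limit; the coverage ratio is 88%, under the 90% limit). However, paragraphs (m)–(n) must be considered: (m) operates — a current Annual Notice is held. (n) is not triggered (there is no General Notice in force), so (m) stands. Exception (d) does not apply.

No — exception (a) applies; Amara's print shop is not required to obtain a discharge permit.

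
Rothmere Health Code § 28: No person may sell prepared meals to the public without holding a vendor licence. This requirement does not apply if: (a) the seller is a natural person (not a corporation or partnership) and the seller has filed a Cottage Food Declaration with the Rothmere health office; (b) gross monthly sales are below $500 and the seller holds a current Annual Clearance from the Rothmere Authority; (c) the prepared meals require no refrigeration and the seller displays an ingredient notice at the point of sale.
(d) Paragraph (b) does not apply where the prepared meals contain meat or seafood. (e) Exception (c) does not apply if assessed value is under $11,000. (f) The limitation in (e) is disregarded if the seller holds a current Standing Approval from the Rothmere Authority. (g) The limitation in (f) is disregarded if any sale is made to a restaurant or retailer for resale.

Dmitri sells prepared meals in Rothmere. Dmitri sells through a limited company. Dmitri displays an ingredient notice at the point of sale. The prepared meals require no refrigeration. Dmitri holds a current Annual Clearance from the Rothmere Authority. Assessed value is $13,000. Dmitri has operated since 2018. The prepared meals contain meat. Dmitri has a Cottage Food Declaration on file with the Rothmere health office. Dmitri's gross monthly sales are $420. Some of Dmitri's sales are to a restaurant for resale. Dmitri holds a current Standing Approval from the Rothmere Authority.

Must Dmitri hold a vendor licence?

No — exception (c) applies; Dmitri is not required to hold a vendor licence.

Exception (a) does not apply: the seller operates through a limited company.
Exception (b): gross monthly sales are $420, below the $500 limit; a current Annual Clearance is held — every condition holds. But: (d) operates against (b): the prepared meals contain meat. So (b) is unavailable.
Exception (c) is satisfied on its face — the prepared meals are shelf-stable; an ingredient notice is displayed. Under paragraphs (e)–(g): (e) is inapplicable — assessed value is $13,000, not under $11,000. (c) remains available.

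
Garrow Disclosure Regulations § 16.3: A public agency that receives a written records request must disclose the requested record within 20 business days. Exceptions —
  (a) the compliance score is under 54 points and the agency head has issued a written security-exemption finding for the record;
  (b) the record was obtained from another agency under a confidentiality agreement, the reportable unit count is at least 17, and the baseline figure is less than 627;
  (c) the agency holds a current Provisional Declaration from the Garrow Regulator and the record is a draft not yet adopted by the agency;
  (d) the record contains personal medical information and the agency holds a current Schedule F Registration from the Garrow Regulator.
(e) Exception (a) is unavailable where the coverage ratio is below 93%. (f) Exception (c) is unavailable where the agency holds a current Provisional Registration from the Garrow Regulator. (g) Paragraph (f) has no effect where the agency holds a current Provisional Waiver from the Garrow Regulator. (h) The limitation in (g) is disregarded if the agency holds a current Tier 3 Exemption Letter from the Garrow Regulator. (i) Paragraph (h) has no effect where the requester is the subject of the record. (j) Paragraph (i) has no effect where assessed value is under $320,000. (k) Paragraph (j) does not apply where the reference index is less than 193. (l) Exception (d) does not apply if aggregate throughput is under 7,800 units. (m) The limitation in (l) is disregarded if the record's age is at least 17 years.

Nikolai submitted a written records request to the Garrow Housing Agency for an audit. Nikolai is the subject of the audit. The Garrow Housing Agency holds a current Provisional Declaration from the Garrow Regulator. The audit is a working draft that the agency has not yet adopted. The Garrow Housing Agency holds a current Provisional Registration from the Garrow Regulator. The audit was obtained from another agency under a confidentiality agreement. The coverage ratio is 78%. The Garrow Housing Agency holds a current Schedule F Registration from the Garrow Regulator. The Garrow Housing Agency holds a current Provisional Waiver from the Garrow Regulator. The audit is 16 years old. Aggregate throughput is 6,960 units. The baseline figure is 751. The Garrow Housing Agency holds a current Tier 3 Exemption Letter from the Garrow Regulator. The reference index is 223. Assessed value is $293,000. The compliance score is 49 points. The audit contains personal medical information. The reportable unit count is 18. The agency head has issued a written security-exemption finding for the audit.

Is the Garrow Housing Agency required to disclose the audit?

Yes — the Garrow Housing Agency must disclose the audit.

Exception (a)'s conditions are all satisfied: the compliance score is 49 points, under the 54 points limit; a written security-exemption finding has been issued. However, paragraph (e) must be considered: (e) is triggered — the coverage ratio is 78%, below the 93% limit. So (a) is unavailable.
Exception (b) does not apply: the baseline figure is 751, not less than 627.
All of (c)'s requirements are met (a current Provisional Declaration is held; the audit is an unadopted draft). But applying paragraphs (f)–(k): (f) operates against (c): a current Provisional Registration is held. (g) is triggered (a current Provisional Waiver is held), but is displaced by (h): (h) operates against (g): a current Tier 3 Exemption Letter is held. (i) applies (Nikolai is the subject of the audit), but is itself disapplied by (j): (j) operates — assessed value is $293,000, under the $320,000 limit. (k) is inapplicable (the reference index is 223, not less than 193), so (j) stands. So (c) is unavailable.
Exception (d): the audit contains personal medical information; a current Schedule F Registration is held — every condition holds. But: (l) applies — aggregate throughput is 6,960 units, under the 7,800 units limit. (m), which would lift (l), is inapplicable — the record's age is 16 years, short of 17 years. Exception (d) does not apply.
No exception displaces § 16.3.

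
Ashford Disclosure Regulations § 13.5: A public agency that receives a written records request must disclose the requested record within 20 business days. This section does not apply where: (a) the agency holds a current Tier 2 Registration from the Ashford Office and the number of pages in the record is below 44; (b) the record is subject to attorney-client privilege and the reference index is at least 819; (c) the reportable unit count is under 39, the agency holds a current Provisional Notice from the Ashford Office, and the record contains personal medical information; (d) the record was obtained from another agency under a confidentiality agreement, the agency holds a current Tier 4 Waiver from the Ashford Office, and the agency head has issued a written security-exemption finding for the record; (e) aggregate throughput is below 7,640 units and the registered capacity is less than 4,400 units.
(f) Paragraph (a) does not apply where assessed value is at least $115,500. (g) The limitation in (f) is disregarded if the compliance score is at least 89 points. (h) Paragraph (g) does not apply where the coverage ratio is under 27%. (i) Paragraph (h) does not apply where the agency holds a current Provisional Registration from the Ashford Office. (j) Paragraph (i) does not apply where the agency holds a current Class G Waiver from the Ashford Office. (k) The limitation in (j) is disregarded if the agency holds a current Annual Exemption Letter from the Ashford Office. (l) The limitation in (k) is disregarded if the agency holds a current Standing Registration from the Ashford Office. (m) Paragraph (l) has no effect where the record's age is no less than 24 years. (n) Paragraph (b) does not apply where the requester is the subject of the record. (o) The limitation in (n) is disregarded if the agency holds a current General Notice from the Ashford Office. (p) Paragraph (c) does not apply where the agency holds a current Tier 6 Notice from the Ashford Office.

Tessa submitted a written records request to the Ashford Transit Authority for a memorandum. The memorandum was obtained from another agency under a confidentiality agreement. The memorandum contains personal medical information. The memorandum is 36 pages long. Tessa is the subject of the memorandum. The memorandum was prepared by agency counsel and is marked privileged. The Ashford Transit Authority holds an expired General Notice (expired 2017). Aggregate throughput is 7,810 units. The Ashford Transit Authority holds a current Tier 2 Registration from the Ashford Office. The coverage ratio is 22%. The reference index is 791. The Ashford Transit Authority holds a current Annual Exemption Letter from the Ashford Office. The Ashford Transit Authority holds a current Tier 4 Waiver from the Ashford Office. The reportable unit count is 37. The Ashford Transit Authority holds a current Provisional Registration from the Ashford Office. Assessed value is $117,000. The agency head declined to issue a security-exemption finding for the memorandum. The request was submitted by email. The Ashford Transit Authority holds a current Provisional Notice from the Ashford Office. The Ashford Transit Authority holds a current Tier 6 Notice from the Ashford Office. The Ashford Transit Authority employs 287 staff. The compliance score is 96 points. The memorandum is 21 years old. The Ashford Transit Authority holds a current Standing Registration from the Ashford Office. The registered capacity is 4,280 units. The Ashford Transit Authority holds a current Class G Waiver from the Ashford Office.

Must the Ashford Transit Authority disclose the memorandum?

Exception (a): a current Tier 2 Registration is held; the number of pages in the record is 36, below the 44 limit — every condition holds. Turning to paragraphs (f)–(m): (f) operates against (a): assessed value is $117,000, meeting the $115,500 threshold. (g) applies (the compliance score is 96 points, meeting the 89 points threshold), but is set aside by (h): (h) operates against (g): the coverage ratio is 22%, under the 27% limit. (i) operates (a current Provisional Registration is held), but is itself disapplied by (j): (j) operates against (i): a current Class G Waiver is held. (k) is triggered (a current Annual Exemption Letter is held), but is overridden by (l): (l) operates against (k): a current Standing Registration is held. (m) is not engaged (the record's age is 21 years, short of 24 years), so (l) stands. (a) is therefore removed.
Exception (b) fails — the reference index is 791, short of 819.
Exception (c)'s conditions are all satisfied: the reportable unit count is 37, under the 39 limit; a current Provisional Notice is held; the memorandum contains personal medical information. But applying paragraph (p): (p) operates against (c): a current Tier 6 Notice is held. (c) is therefore removed.
Exception (d) does not apply: the agency head declined to issue a security-exemption finding.
Exception (e) does not apply: aggregate throughput is 7,810 units, not below 7,640 units.
None of the exceptions is available; § 13.5 applies in full.

Yes — the Ashford Transit Authority must disclose the memorandum.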